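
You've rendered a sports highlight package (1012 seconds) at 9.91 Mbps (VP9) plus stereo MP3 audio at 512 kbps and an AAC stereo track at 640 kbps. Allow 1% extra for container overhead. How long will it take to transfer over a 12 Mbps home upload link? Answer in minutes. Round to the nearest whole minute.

16 minutes

Audio total: 512 + 640 = 1152 kbps = 1.152 Mbps.
Total bitrate: 11.062 Mbps.
File: 11.062 Mbps × 1012 s = 11194.7 Mb.
With 1% container overhead: ×1.01. → 11306.7 Mb.
At 12 Mbps: 11306.7 / 12 = 942.2 s ≈ 15.7 minutes.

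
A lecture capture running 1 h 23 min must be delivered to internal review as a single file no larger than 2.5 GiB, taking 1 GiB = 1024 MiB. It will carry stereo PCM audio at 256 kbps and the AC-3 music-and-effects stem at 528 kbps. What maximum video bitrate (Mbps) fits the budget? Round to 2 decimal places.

3.53 Mbps

Budget: 2.5 GiB = 21474.8 Mb.
1 h 23 min = 83 min = 4980 s
Total bitrate budget: 21474.8 Mb / 4980 s = 4.312 Mbps.
Audio total: 256 + 528 = 784 kbps = 0.784 Mbps.
Video: 4.312 − 0.784 = 3.528 Mbps.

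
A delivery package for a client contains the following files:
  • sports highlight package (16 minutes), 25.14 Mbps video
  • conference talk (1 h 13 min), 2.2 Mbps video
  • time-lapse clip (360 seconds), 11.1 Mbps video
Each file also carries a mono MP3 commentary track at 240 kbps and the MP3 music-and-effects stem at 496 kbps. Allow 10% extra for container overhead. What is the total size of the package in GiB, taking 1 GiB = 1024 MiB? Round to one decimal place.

5.4 GiB

Audio total: 240 + 496 = 736 kbps = 0.736 Mbps.
sports highlight package: 25.876 Mbps × 960 s × 1.10 = 27325.1 Mb
conference talk: 2.936 Mbps × 4380 s × 1.10 = 14145.6 Mb
time-lapse clip: 11.836 Mbps × 360 s × 1.10 = 4687.1 Mb
Total: 46157.8 Mb = 5769.7 MB.
= 5.373 GiB.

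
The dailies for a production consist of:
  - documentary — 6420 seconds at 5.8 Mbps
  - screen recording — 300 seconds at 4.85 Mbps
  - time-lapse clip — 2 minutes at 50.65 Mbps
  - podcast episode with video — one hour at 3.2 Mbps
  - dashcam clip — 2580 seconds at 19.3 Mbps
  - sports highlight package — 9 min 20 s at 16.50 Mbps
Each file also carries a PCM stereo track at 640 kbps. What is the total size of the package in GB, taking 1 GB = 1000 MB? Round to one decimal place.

Audio: 640 kbps = 0.640 Mbps.
documentary: 6.440 Mbps × 6420 s = 41344.8 Mb
screen recording: 5.490 Mbps × 300 s = 1647.0 Mb
time-lapse clip: 51.290 Mbps × 120 s = 6154.8 Mb
podcast episode with video: 3.840 Mbps × 3600 s = 13824.0 Mb
dashcam clip: 19.940 Mbps × 2580 s = 51445.2 Mb
sports highlight package: 17.140 Mbps × 560 s = 9598.4 Mb
Total: 124014.2 Mb = 15501.8 MB.
= 15.50 GB.

15.5 GB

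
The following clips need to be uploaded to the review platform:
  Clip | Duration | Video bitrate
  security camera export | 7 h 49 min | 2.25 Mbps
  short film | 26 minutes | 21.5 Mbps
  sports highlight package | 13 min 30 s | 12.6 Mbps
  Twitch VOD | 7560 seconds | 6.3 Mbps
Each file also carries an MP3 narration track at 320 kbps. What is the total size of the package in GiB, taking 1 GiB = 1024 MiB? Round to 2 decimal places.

Audio: 320 kbps = 0.320 Mbps.
security camera export: 2.570 Mbps × 28140 s = 72319.8 Mb
short film: 21.820 Mbps × 1560 s = 34039.2 Mb
sports highlight package: 12.920 Mbps × 810 s = 10465.2 Mb
Twitch VOD: 6.620 Mbps × 7560 s = 50047.2 Mb
Total: 166871.4 Mb = 20858.9 MB.
= 19.43 GiB.

19.43 GiB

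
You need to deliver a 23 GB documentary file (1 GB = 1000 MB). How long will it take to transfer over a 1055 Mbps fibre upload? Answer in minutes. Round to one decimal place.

2.9 minutes

File: 23 GB = 184000.0 Mb.
At 1055 Mbps: 184000.0 / 1055 = 174.4 s ≈ 2.91 minutes.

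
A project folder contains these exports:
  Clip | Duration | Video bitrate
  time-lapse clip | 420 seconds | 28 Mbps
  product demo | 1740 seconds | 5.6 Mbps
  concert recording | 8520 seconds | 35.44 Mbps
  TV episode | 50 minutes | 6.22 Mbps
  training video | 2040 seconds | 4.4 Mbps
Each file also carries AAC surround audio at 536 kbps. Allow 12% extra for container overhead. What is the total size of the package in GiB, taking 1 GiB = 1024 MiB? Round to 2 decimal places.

Audio: 536 kbps = 0.536 Mbps.
time-lapse clip: 28.536 Mbps × 420 s × 1.12 = 13423.3 Mb
product demo: 6.136 Mbps × 1740 s × 1.12 = 11957.8 Mb
concert recording: 35.976 Mbps × 8520 s × 1.12 = 343297.4 Mb
TV episode: 6.756 Mbps × 3000 s × 1.12 = 22700.2 Mb
training video: 4.936 Mbps × 2040 s × 1.12 = 11277.8 Mb
Total: 402656.5 Mb = 50332.1 MB.
= 46.88 GiB.

46.88 GiB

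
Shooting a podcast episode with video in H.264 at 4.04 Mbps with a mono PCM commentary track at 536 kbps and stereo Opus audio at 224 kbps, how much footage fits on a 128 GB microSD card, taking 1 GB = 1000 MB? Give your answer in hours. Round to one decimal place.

59.3 hours

Audio total: 536 + 224 = 760 kbps = 0.760 Mbps.
Total bitrate: 4.04 + 0.760 = 4.800 Mbps.
Capacity: 128 GB = 1,024,000 Mb.
Recording time: 1,024,000 / 4.800 = 213,333 s ≈ 59.3 hours.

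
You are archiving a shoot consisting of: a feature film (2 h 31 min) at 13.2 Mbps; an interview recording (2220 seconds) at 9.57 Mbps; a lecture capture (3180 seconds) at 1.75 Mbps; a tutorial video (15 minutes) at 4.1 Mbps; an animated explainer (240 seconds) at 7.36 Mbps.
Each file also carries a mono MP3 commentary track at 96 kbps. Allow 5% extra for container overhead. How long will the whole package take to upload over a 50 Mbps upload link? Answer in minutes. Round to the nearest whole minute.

Audio: 96 kbps = 0.096 Mbps.
feature film: 13.296 Mbps × 9060 s × 1.05 = 126484.8 Mb
interview recording: 9.666 Mbps × 2220 s × 1.05 = 22531.4 Mb
lecture capture: 1.846 Mbps × 3180 s × 1.05 = 6163.8 Mb
tutorial video: 4.196 Mbps × 900 s × 1.05 = 3965.2 Mb
animated explainer: 7.456 Mbps × 240 s × 1.05 = 1878.9 Mb
Total: 161024.2 Mb = 20128.0 MB.
At 50 Mbps: 161024.2 / 50 = 3220 s ≈ 53.7 minutes.

54 minutes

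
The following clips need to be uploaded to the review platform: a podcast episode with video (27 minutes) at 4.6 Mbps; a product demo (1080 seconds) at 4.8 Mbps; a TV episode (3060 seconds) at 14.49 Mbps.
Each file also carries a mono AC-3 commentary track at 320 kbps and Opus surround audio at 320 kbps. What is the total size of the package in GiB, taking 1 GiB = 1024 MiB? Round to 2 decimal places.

Audio total: 320 + 320 = 640 kbps = 0.640 Mbps.
podcast episode with video: 5.240 Mbps × 1620 s = 8488.8 Mb
product demo: 5.440 Mbps × 1080 s = 5875.2 Mb
TV episode: 15.130 Mbps × 3060 s = 46297.8 Mb
Total: 60661.8 Mb = 7582.7 MB.
= 7.062 GiB.

7.06 GiB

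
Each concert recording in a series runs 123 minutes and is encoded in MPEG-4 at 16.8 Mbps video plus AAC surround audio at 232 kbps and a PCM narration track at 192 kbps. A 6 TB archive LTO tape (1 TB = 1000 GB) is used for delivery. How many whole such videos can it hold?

377

123 min = 7380 s
Audio total: 232 + 192 = 424 kbps = 0.424 Mbps.
Total bitrate: 17.224 Mbps.
Per item: 17.224 Mbps × 7380 s = 127,113 Mb = 15,889 MB.
Capacity: 6 TB = 48,000,000 Mb; 377.62 items → 377 complete.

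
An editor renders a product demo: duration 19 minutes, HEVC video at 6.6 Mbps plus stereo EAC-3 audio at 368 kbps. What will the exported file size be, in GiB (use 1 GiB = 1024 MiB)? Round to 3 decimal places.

19 min = 1140 s
Audio: 368 kbps = 0.368 Mbps.
Total bitrate: 6.6 + 0.368 = 6.968 Mbps.
Stream data: 6.968 Mbps × 1140 s = 7943.5 Mb.
7,944 Mb = 992,940,000 bytes ÷ 1,073,741,824 = 0.9247 GiB.

0.925 GiB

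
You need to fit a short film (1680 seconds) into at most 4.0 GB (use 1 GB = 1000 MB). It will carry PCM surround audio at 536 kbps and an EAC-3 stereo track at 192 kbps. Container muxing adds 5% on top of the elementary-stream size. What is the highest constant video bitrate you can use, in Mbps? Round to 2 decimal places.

Budget: 4.0 GB = 32000.0 Mb.
Stream payload after overhead: 32000.0 / 1.05 = 30476.2 Mb.
Total bitrate budget: 30476.2 Mb / 1680 s = 18.141 Mbps.
Audio total: 536 + 192 = 728 kbps = 0.728 Mbps.
Video: 18.141 − 0.728 = 17.413 Mbps.

17.41 Mbps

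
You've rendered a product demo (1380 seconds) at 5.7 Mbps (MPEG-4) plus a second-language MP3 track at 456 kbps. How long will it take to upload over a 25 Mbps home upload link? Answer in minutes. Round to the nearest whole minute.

Audio: 456 kbps = 0.456 Mbps.
Total bitrate: 6.156 Mbps.
File: 6.156 Mbps × 1380 s = 8495.3 Mb.
At 25 Mbps: 8495.3 / 25 = 339.8 s ≈ 5.66 minutes.

6 minutes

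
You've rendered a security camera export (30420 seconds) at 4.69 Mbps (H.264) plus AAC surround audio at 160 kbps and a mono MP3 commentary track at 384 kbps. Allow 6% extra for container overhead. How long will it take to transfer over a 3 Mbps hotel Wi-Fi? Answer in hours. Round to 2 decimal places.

Audio total: 160 + 384 = 544 kbps = 0.544 Mbps.
Total bitrate: 5.234 Mbps.
File: 5.234 Mbps × 30420 s = 159218.3 Mb.
With 6% container overhead: ×1.06. → 168771.4 Mb.
At 3 Mbps: 168771.4 / 3 = 56257.1 s ≈ 15.6 hours.

15.63 hours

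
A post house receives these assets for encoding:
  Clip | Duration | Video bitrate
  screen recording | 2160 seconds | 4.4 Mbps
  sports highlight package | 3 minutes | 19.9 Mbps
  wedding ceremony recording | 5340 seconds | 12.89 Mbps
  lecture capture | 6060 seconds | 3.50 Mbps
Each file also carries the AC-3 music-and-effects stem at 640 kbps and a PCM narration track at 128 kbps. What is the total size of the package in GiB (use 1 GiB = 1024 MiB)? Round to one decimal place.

Audio total: 640 + 128 = 768 kbps = 0.768 Mbps.
screen recording: 5.168 Mbps × 2160 s = 11162.9 Mb
sports highlight package: 20.668 Mbps × 180 s = 3720.2 Mb
wedding ceremony recording: 13.658 Mbps × 5340 s = 72933.7 Mb
lecture capture: 4.268 Mbps × 6060 s = 25864.1 Mb
Total: 113680.9 Mb = 14210.1 MB.
= 13.23 GiB.

13.2 GiB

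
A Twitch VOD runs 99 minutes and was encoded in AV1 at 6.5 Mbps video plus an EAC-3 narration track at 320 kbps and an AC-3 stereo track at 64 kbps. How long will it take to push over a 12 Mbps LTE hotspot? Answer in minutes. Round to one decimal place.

56.8 minutes

99 min = 5940 s
Audio total: 320 + 64 = 384 kbps = 0.384 Mbps.
Total bitrate: 6.884 Mbps.
File: 6.884 Mbps × 5940 s = 40891.0 Mb.
At 12 Mbps: 40891.0 / 12 = 3407.6 s ≈ 56.8 minutes.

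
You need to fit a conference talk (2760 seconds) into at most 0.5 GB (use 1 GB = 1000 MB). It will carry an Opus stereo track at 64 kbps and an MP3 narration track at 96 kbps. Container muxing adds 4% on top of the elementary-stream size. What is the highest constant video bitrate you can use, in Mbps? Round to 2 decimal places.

1.23 Mbps

Budget: 0.5 GB = 4000.0 Mb.
Stream payload after overhead: 4000.0 / 1.04 = 3846.2 Mb.
Total bitrate budget: 3846.2 Mb / 2760 s = 1.394 Mbps.
Audio total: 64 + 96 = 160 kbps = 0.160 Mbps.
Video: 1.394 − 0.160 = 1.234 Mbps.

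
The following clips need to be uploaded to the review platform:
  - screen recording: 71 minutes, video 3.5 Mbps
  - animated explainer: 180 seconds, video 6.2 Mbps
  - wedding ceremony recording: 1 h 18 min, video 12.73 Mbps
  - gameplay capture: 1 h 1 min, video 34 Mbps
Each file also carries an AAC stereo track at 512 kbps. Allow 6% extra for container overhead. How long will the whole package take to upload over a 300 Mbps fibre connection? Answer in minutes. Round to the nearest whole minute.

Audio: 512 kbps = 0.512 Mbps.
screen recording: 4.012 Mbps × 4260 s × 1.06 = 18116.6 Mb
animated explainer: 6.712 Mbps × 180 s × 1.06 = 1280.6 Mb
wedding ceremony recording: 13.242 Mbps × 4680 s × 1.06 = 65690.9 Mb
gameplay capture: 34.512 Mbps × 3660 s × 1.06 = 133892.8 Mb
Total: 218980.9 Mb = 27372.6 MB.
At 300 Mbps: 218980.9 / 300 = 730 s ≈ 12.2 minutes.

12 minutes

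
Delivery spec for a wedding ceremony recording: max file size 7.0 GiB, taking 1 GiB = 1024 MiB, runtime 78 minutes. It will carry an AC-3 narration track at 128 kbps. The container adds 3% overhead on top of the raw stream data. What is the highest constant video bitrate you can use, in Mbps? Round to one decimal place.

12.3 Mbps

Budget: 7.0 GiB = 60129.5 Mb.
Stream payload after overhead: 60129.5 / 1.03 = 58378.2 Mb.
78 min = 4680 s
Total bitrate budget: 58378.2 Mb / 4680 s = 12.474 Mbps.
Audio: 128 kbps = 0.128 Mbps.
Video: 12.474 − 0.128 = 12.346 Mbps.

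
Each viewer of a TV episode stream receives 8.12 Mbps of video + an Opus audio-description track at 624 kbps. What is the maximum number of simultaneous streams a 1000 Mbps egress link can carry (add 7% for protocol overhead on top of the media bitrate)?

Audio: 624 kbps = 0.624 Mbps.
Per-viewer media rate: 8.744 Mbps.
On the wire with 7% overhead: 9.356 Mbps.
1000 Mbps = 1,000 Mbps; 1,000 / 9.356 = 106.88 → 106 viewers.

106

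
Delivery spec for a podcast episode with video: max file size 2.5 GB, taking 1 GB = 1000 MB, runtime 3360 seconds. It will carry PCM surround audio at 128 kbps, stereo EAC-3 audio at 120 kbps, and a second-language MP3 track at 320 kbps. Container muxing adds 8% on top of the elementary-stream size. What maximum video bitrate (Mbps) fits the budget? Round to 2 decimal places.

4.94 Mbps

Budget: 2.5 GB = 20000.0 Mb.
Stream payload after overhead: 20000.0 / 1.08 = 18518.5 Mb.
Total bitrate budget: 18518.5 Mb / 3360 s = 5.511 Mbps.
Audio total: 128 + 120 + 320 = 568 kbps = 0.568 Mbps.
Video: 5.511 − 0.568 = 4.943 Mbps.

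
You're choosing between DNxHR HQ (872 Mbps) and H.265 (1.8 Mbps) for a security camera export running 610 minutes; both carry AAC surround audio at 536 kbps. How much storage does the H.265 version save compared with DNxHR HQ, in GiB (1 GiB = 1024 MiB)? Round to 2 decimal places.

610 min = 36600 s
Audio: 536 kbps = 0.536 Mbps.
DNxHR HQ: 872.536 Mbps × 36600 s = 31934817.6 Mb = 3717.702 GiB.
H.265: 2.336 Mbps × 36600 s = 85497.6 Mb = 9.953 GiB.
Saving: 3717.702 − 9.953 = 3707.749 GiB.

3707.75 GiB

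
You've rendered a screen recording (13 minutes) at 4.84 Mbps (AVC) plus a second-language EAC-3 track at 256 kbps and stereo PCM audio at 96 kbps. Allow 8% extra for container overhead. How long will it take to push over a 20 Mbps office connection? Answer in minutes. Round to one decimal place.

13 min = 780 s
Audio total: 256 + 96 = 352 kbps = 0.352 Mbps.
Total bitrate: 5.192 Mbps.
File: 5.192 Mbps × 780 s = 4049.8 Mb.
With 8% container overhead: ×1.08. → 4373.7 Mb.
At 20 Mbps: 4373.7 / 20 = 218.7 s ≈ 3.64 minutes.

3.6 minutes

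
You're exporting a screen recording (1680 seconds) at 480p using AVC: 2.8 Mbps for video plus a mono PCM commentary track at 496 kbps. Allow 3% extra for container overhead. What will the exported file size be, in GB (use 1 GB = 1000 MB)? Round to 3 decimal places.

Audio: 496 kbps = 0.496 Mbps.
Total bitrate: 2.8 + 0.496 = 3.296 Mbps.
Stream data: 3.296 Mbps × 1680 s = 5537.3 Mb.
With 3% container overhead: ×1.03.
5,703 Mb ÷ 8 = 712.9 MB → 0.7129 GB.

0.713 GB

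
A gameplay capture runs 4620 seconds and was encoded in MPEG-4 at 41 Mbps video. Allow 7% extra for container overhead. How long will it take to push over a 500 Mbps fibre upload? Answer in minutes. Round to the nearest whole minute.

File: 41.000 Mbps × 4620 s = 189420.0 Mb.
With 7% container overhead: ×1.07. → 202679.4 Mb.
At 500 Mbps: 202679.4 / 500 = 405.4 s ≈ 6.76 minutes.

7 minutes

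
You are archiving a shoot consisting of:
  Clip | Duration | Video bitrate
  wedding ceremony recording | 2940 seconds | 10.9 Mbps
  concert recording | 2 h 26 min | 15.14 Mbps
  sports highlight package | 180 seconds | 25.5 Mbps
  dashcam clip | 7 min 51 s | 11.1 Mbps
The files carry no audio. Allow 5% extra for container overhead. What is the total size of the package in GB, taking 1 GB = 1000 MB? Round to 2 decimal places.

22.90 GB

wedding ceremony recording: 10.900 Mbps × 2940 s × 1.05 = 33648.3 Mb
concert recording: 15.140 Mbps × 8760 s × 1.05 = 139257.7 Mb
sports highlight package: 25.500 Mbps × 180 s × 1.05 = 4819.5 Mb
dashcam clip: 11.100 Mbps × 471 s × 1.05 = 5489.5 Mb
Total: 183215.0 Mb = 22901.9 MB.
= 22.90 GB.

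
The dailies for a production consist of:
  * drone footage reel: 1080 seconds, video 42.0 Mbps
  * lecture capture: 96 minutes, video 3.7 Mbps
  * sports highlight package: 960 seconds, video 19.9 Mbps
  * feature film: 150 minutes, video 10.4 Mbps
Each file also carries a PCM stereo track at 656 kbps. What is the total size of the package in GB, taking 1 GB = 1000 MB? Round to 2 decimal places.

Audio: 656 kbps = 0.656 Mbps.
drone footage reel: 42.656 Mbps × 1080 s = 46068.5 Mb
lecture capture: 4.356 Mbps × 5760 s = 25090.6 Mb
sports highlight package: 20.556 Mbps × 960 s = 19733.8 Mb
feature film: 11.056 Mbps × 9000 s = 99504.0 Mb
Total: 190396.8 Mb = 23799.6 MB.
= 23.80 GB.

23.80 GB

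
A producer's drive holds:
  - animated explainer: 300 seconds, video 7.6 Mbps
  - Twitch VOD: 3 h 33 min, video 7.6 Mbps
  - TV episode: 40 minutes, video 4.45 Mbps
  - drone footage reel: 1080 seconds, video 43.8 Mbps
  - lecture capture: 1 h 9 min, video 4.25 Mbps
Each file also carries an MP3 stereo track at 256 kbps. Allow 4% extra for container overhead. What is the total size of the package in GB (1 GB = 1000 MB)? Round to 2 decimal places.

Audio: 256 kbps = 0.256 Mbps.
animated explainer: 7.856 Mbps × 300 s × 1.04 = 2451.1 Mb
Twitch VOD: 7.856 Mbps × 12780 s × 1.04 = 104415.7 Mb
TV episode: 4.706 Mbps × 2400 s × 1.04 = 11746.2 Mb
drone footage reel: 44.056 Mbps × 1080 s × 1.04 = 49483.7 Mb
lecture capture: 4.506 Mbps × 4140 s × 1.04 = 19401.0 Mb
Total: 187497.6 Mb = 23437.2 MB.
= 23.44 GB.

23.44 GB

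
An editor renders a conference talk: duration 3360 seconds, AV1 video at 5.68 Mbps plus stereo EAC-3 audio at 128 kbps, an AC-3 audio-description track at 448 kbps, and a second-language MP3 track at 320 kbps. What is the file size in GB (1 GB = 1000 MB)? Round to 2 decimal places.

Audio total: 128 + 448 + 320 = 896 kbps = 0.896 Mbps.
Total bitrate: 5.68 + 0.896 = 6.576 Mbps.
Stream data: 6.576 Mbps × 3360 s = 22095.4 Mb.
22,095 Mb ÷ 8 = 2,762 MB → 2.762 GB.

2.76 GB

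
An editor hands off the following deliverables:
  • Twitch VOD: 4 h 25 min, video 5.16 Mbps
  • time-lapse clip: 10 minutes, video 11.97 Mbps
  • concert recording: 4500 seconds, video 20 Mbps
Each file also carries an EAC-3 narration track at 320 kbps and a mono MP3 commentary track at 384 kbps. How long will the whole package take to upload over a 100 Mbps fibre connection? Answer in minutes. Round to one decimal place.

32.3 minutes

Audio total: 320 + 384 = 704 kbps = 0.704 Mbps.
Twitch VOD: 5.864 Mbps × 15900 s = 93237.6 Mb
time-lapse clip: 12.674 Mbps × 600 s = 7604.4 Mb
concert recording: 20.704 Mbps × 4500 s = 93168.0 Mb
Total: 194010.0 Mb = 24251.2 MB.
At 100 Mbps: 194010.0 / 100 = 1940 s ≈ 32.3 minutes.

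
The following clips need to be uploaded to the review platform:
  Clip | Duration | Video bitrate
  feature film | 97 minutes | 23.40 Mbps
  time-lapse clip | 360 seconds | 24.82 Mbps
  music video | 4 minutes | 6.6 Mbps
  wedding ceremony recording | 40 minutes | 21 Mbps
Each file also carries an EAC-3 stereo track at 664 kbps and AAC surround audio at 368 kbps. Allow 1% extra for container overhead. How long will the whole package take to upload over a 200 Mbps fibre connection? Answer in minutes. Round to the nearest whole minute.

Audio total: 664 + 368 = 1032 kbps = 1.032 Mbps.
feature film: 24.432 Mbps × 5820 s × 1.01 = 143616.2 Mb
time-lapse clip: 25.852 Mbps × 360 s × 1.01 = 9399.8 Mb
music video: 7.632 Mbps × 240 s × 1.01 = 1850.0 Mb
wedding ceremony recording: 22.032 Mbps × 2400 s × 1.01 = 53405.6 Mb
Total: 208271.5 Mb = 26033.9 MB.
At 200 Mbps: 208271.5 / 200 = 1041 s ≈ 17.4 minutes.

17 minutes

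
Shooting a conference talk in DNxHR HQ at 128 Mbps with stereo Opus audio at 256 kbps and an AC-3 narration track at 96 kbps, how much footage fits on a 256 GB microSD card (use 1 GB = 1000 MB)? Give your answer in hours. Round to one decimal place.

Audio total: 256 + 96 = 352 kbps = 0.352 Mbps.
Total bitrate: 128 + 0.352 = 128.352 Mbps.
Capacity: 256 GB = 2,048,000 Mb.
Recording time: 2,048,000 / 128.352 = 15,956 s ≈ 4.43 hours.

4.4 hours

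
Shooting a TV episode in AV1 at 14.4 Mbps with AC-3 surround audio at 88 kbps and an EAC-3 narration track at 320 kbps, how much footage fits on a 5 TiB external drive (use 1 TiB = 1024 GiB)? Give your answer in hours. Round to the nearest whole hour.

Audio total: 88 + 320 = 408 kbps = 0.408 Mbps.
Total bitrate: 14.4 + 0.408 = 14.808 Mbps.
Capacity: 5 TiB = 43,980,465 Mb.
Recording time: 43,980,465 / 14.808 = 2,970,048 s ≈ 825 hours.

825 hours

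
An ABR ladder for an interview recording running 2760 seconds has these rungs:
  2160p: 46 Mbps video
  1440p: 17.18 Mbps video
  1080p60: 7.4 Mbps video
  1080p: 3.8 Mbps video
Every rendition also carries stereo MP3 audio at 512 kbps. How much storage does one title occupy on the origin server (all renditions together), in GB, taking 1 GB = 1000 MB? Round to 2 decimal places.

Audio: 512 kbps = 0.512 Mbps.
Sum of rendition bitrates: (46+0.512) + (17.18+0.512) + (7.4+0.512) + (3.8+0.512) = 76.428 Mbps.
× 2760 s = 210,941 Mb = 26,368 MB = 26.37 GB.

26.37 GB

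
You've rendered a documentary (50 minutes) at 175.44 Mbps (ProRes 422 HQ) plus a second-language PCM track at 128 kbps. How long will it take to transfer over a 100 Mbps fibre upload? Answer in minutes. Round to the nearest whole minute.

88 minutes

50 min = 3000 s
Audio: 128 kbps = 0.128 Mbps.
Total bitrate: 175.568 Mbps.
File: 175.568 Mbps × 3000 s = 526704.0 Mb.
At 100 Mbps: 526704.0 / 100 = 5267.0 s ≈ 87.8 minutes.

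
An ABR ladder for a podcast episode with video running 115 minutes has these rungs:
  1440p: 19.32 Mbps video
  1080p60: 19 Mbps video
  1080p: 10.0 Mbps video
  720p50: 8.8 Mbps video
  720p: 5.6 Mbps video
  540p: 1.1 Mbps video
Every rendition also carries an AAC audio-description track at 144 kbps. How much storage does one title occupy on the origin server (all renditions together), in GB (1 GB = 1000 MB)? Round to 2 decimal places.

55.79 GB

115 min = 6900 s
Audio: 144 kbps = 0.144 Mbps.
Sum of rendition bitrates: (19.32+0.144) + (19+0.144) + (10.0+0.144) + (8.8+0.144) + (5.6+0.144) + (1.1+0.144) = 64.684 Mbps.
× 6900 s = 446,320 Mb = 55,790 MB = 55.79 GB.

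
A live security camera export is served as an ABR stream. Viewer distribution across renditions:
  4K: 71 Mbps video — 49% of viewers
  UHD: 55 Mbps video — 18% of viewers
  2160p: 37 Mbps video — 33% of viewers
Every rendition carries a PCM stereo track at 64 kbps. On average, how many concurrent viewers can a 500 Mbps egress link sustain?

8

Audio: 64 kbps = 0.064 Mbps.
Average per-viewer bitrate: 0.49×71.064 + 0.18×55.064 + 0.33×37.064 = 56.964 Mbps.
500 Mbps = 500.0 Mbps; 500.0 / 56.964 = 8.78 → 8.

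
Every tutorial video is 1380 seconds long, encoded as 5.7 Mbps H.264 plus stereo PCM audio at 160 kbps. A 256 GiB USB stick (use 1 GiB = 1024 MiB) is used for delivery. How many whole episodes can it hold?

Audio: 160 kbps = 0.160 Mbps.
Total bitrate: 5.860 Mbps.
Per item: 5.860 Mbps × 1380 s = 8,087 Mb = 1,011 MB.
Capacity: 256 GiB = 2,199,023 Mb; 271.93 items → 271 complete.

271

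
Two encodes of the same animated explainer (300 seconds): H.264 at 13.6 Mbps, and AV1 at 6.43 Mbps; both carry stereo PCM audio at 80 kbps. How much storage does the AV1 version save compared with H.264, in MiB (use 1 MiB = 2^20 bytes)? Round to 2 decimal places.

256.42 MiB

Audio: 80 kbps = 0.080 Mbps.
H.264: 13.680 Mbps × 300 s = 4104.0 Mb = 489.235 MiB.
AV1: 6.510 Mbps × 300 s = 1953.0 Mb = 232.816 MiB.
Saving: 489.235 − 232.816 = 256.419 MiB.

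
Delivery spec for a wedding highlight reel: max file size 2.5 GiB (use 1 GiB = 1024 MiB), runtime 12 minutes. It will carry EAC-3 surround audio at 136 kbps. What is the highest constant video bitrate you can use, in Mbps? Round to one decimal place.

29.7 Mbps

Budget: 2.5 GiB = 21474.8 Mb.
12 min = 720 s
Total bitrate budget: 21474.8 Mb / 720 s = 29.826 Mbps.
Audio: 136 kbps = 0.136 Mbps.
Video: 29.826 − 0.136 = 29.690 Mbps.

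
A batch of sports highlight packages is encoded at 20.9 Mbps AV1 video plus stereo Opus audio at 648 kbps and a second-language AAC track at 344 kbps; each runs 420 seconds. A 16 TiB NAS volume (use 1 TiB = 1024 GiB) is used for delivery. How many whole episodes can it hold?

15306

Audio total: 648 + 344 = 992 kbps = 0.992 Mbps.
Total bitrate: 21.892 Mbps.
Per item: 21.892 Mbps × 420 s = 9,195 Mb = 1,149 MB.
Capacity: 16 TiB = 140,737,488 Mb; 15306.47 items → 15306 complete.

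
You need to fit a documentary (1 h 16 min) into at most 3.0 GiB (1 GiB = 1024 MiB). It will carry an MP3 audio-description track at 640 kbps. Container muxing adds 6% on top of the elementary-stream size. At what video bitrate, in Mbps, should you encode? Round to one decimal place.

Budget: 3.0 GiB = 25769.8 Mb.
Stream payload after overhead: 25769.8 / 1.06 = 24311.1 Mb.
1 h 16 min = 76 min = 4560 s
Total bitrate budget: 24311.1 Mb / 4560 s = 5.331 Mbps.
Audio: 640 kbps = 0.640 Mbps.
Video: 5.331 − 0.640 = 4.691 Mbps.

4.7 Mbps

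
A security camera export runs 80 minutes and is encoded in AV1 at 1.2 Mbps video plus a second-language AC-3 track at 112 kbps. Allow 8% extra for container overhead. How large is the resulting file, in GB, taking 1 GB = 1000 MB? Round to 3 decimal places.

80 min = 4800 s
Audio: 112 kbps = 0.112 Mbps.
Total bitrate: 1.2 + 0.112 = 1.312 Mbps.
Stream data: 1.312 Mbps × 4800 s = 6297.6 Mb.
With 8% container overhead: ×1.08.
6,801 Mb ÷ 8 = 850.2 MB → 0.8502 GB.

0.850 GB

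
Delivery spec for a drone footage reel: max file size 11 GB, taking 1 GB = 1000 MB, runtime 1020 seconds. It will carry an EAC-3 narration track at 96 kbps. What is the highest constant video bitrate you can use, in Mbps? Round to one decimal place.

Budget: 11 GB = 88000.0 Mb.
Total bitrate budget: 88000.0 Mb / 1020 s = 86.275 Mbps.
Audio: 96 kbps = 0.096 Mbps.
Video: 86.275 − 0.096 = 86.179 Mbps.

86.2 Mbps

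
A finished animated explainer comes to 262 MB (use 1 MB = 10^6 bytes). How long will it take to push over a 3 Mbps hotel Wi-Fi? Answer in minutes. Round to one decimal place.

File: 262 MB = 2096.0 Mb.
At 3 Mbps: 2096.0 / 3 = 698.7 s ≈ 11.6 minutes.

11.6 minutes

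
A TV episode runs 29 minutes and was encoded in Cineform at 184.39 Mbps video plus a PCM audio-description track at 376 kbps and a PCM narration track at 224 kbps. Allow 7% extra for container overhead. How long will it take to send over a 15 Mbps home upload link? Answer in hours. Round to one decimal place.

29 min = 1740 s
Audio total: 376 + 224 = 600 kbps = 0.600 Mbps.
Total bitrate: 184.990 Mbps.
File: 184.990 Mbps × 1740 s = 321882.6 Mb.
With 7% container overhead: ×1.07. → 344414.4 Mb.
At 15 Mbps: 344414.4 / 15 = 22961.0 s ≈ 6.38 hours.

6.4 hours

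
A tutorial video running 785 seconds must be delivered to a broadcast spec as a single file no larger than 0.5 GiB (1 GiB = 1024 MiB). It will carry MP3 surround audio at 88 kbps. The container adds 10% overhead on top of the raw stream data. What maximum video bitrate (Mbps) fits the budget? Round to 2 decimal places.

Budget: 0.5 GiB = 4295.0 Mb.
Stream payload after overhead: 4295.0 / 1.10 = 3904.5 Mb.
Total bitrate budget: 3904.5 Mb / 785 s = 4.974 Mbps.
Audio: 88 kbps = 0.088 Mbps.
Video: 4.974 − 0.088 = 4.886 Mbps.

4.89 Mbps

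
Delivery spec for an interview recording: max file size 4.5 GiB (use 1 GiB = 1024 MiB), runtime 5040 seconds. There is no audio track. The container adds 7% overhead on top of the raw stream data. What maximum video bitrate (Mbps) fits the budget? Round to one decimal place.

Budget: 4.5 GiB = 38654.7 Mb.
Stream payload after overhead: 38654.7 / 1.07 = 36125.9 Mb.
Total bitrate budget: 36125.9 Mb / 5040 s = 7.168 Mbps.

7.2 Mbps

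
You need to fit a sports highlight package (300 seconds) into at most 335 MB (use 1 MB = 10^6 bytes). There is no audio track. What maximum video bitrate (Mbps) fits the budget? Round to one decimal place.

8.9 Mbps

Budget: 335 MB = 2680.0 Mb.
Total bitrate budget: 2680.0 Mb / 300 s = 8.933 Mbps.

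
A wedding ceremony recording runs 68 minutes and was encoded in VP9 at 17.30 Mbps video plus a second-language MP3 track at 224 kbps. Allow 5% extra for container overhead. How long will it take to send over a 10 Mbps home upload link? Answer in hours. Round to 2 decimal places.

2.09 hours

68 min = 4080 s
Audio: 224 kbps = 0.224 Mbps.
Total bitrate: 17.524 Mbps.
File: 17.524 Mbps × 4080 s = 71497.9 Mb.
With 5% container overhead: ×1.05. → 75072.8 Mb.
At 10 Mbps: 75072.8 / 10 = 7507.3 s ≈ 2.09 hours.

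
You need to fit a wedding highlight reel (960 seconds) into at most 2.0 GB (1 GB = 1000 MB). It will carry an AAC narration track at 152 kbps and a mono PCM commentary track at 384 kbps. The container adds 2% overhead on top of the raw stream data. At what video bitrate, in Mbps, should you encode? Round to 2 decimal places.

Budget: 2.0 GB = 16000.0 Mb.
Stream payload after overhead: 16000.0 / 1.02 = 15686.3 Mb.
Total bitrate budget: 15686.3 Mb / 960 s = 16.340 Mbps.
Audio total: 152 + 384 = 536 kbps = 0.536 Mbps.
Video: 16.340 − 0.536 = 15.804 Mbps.

15.80 Mbps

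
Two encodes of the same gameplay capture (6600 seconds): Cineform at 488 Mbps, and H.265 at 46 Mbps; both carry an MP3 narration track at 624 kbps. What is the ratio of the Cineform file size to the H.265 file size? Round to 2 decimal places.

Audio: 624 kbps = 0.624 Mbps.
Cineform: 488.624 Mbps × 6600 s = 3224918.4 Mb = 375.430 GiB.
H.265: 46.624 Mbps × 6600 s = 307718.4 Mb = 35.823 GiB.
Ratio: 375.430 / 35.823 = 10.480.

10.48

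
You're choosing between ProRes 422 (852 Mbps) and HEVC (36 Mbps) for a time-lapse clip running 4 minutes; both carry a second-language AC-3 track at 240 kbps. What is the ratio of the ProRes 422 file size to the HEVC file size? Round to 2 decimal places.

23.52

4 min = 240 s
Audio: 240 kbps = 0.240 Mbps.
ProRes 422: 852.240 Mbps × 240 s = 204537.6 Mb = 23.811 GiB.
HEVC: 36.240 Mbps × 240 s = 8697.6 Mb = 1.013 GiB.
Ratio: 23.811 / 1.013 = 23.517.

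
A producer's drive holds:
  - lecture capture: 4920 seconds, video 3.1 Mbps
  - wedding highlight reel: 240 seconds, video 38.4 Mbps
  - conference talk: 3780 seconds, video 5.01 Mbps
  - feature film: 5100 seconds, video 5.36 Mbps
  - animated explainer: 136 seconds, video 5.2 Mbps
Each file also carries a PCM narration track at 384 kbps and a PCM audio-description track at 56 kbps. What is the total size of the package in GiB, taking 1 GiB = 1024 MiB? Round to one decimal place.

9.0 GiB

Audio total: 384 + 56 = 440 kbps = 0.440 Mbps.
lecture capture: 3.540 Mbps × 4920 s = 17416.8 Mb
wedding highlight reel: 38.840 Mbps × 240 s = 9321.6 Mb
conference talk: 5.450 Mbps × 3780 s = 20601.0 Mb
feature film: 5.800 Mbps × 5100 s = 29580.0 Mb
animated explainer: 5.640 Mbps × 136 s = 767.0 Mb
Total: 77686.4 Mb = 9710.8 MB.
= 9.044 GiB.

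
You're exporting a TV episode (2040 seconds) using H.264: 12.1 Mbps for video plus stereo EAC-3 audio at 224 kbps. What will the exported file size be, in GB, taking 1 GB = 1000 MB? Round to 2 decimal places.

Audio: 224 kbps = 0.224 Mbps.
Total bitrate: 12.1 + 0.224 = 12.324 Mbps.
Stream data: 12.324 Mbps × 2040 s = 25141.0 Mb.
25,141 Mb ÷ 8 = 3,143 MB → 3.143 GB.

3.14 GB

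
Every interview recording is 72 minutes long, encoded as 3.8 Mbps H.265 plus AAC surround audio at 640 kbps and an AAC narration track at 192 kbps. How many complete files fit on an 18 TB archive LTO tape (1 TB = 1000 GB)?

7196

72 min = 4320 s
Audio total: 640 + 192 = 832 kbps = 0.832 Mbps.
Total bitrate: 4.632 Mbps.
Per item: 4.632 Mbps × 4320 s = 20,010 Mb = 2,501 MB.
Capacity: 18 TB = 144,000,000 Mb; 7196.32 items → 7196 complete.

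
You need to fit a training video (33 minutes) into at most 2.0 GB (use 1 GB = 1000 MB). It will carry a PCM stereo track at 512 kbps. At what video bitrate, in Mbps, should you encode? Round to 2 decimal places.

Budget: 2.0 GB = 16000.0 Mb.
33 min = 1980 s
Total bitrate budget: 16000.0 Mb / 1980 s = 8.081 Mbps.
Audio: 512 kbps = 0.512 Mbps.
Video: 8.081 − 0.512 = 7.569 Mbps.

7.57 Mbps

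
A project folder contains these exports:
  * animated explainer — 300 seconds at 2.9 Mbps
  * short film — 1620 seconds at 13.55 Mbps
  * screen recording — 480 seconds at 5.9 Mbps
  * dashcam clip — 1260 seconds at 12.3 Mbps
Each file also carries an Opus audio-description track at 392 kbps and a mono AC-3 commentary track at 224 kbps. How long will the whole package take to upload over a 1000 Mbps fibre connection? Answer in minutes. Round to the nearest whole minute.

1 minutes

Audio total: 392 + 224 = 616 kbps = 0.616 Mbps.
animated explainer: 3.516 Mbps × 300 s = 1054.8 Mb
short film: 14.166 Mbps × 1620 s = 22948.9 Mb
screen recording: 6.516 Mbps × 480 s = 3127.7 Mb
dashcam clip: 12.916 Mbps × 1260 s = 16274.2 Mb
Total: 43405.6 Mb = 5425.7 MB.
At 1000 Mbps: 43405.6 / 1000 = 43 s ≈ 0.723 minutes.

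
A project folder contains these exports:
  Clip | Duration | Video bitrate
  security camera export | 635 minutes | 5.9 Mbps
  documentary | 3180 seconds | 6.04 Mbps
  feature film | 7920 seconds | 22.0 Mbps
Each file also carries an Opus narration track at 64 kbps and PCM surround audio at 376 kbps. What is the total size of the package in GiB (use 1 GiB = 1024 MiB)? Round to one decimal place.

51.2 GiB

Audio total: 64 + 376 = 440 kbps = 0.440 Mbps.
security camera export: 6.340 Mbps × 38100 s = 241554.0 Mb
documentary: 6.480 Mbps × 3180 s = 20606.4 Mb
feature film: 22.440 Mbps × 7920 s = 177724.8 Mb
Total: 439885.2 Mb = 54985.7 MB.
= 51.21 GiB.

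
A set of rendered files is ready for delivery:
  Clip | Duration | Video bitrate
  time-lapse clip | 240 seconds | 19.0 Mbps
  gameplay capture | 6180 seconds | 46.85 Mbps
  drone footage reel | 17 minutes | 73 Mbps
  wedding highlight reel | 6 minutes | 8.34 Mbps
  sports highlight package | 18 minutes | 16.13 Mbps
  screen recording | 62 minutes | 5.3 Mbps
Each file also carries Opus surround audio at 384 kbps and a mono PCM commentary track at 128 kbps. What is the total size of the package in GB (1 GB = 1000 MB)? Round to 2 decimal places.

Audio total: 384 + 128 = 512 kbps = 0.512 Mbps.
time-lapse clip: 19.512 Mbps × 240 s = 4682.9 Mb
gameplay capture: 47.362 Mbps × 6180 s = 292697.2 Mb
drone footage reel: 73.512 Mbps × 1020 s = 74982.2 Mb
wedding highlight reel: 8.852 Mbps × 360 s = 3186.7 Mb
sports highlight package: 16.642 Mbps × 1080 s = 17973.4 Mb
screen recording: 5.812 Mbps × 3720 s = 21620.6 Mb
Total: 415143.0 Mb = 51892.9 MB.
= 51.89 GB.

51.89 GB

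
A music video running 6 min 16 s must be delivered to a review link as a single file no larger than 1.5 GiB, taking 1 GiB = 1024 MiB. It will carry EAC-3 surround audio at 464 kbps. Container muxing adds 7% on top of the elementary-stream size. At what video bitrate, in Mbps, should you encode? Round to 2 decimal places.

Budget: 1.5 GiB = 12884.9 Mb.
Stream payload after overhead: 12884.9 / 1.07 = 12042.0 Mb.
6 min 16 s = 376 s
Total bitrate budget: 12042.0 Mb / 376 s = 32.027 Mbps.
Audio: 464 kbps = 0.464 Mbps.
Video: 32.027 − 0.464 = 31.563 Mbps.

31.56 Mbps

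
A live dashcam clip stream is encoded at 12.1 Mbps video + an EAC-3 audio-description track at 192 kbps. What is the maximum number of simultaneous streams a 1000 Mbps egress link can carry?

81

Audio: 192 kbps = 0.192 Mbps.
Per-viewer media rate: 12.292 Mbps.
1000 Mbps = 1,000 Mbps; 1,000 / 12.292 = 81.35 → 81 viewers.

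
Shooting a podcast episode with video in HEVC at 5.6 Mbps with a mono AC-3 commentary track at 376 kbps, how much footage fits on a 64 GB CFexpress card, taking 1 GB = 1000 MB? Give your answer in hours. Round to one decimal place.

23.8 hours

Audio: 376 kbps = 0.376 Mbps.
Total bitrate: 5.6 + 0.376 = 5.976 Mbps.
Capacity: 64 GB = 512,000 Mb.
Recording time: 512,000 / 5.976 = 85,676 s ≈ 23.8 hours.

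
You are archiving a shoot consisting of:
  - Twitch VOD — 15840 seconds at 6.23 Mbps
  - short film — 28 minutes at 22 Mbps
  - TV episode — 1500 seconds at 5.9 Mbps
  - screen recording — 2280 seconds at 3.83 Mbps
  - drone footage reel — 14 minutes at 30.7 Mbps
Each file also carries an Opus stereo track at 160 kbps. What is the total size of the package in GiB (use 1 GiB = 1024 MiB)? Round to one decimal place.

21.3 GiB

Audio: 160 kbps = 0.160 Mbps.
Twitch VOD: 6.390 Mbps × 15840 s = 101217.6 Mb
short film: 22.160 Mbps × 1680 s = 37228.8 Mb
TV episode: 6.060 Mbps × 1500 s = 9090.0 Mb
screen recording: 3.990 Mbps × 2280 s = 9097.2 Mb
drone footage reel: 30.860 Mbps × 840 s = 25922.4 Mb
Total: 182556.0 Mb = 22819.5 MB.
= 21.25 GiB.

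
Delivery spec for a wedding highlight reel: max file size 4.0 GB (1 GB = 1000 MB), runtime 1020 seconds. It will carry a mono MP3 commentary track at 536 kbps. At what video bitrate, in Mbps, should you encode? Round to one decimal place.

Budget: 4.0 GB = 32000.0 Mb.
Total bitrate budget: 32000.0 Mb / 1020 s = 31.373 Mbps.
Audio: 536 kbps = 0.536 Mbps.
Video: 31.373 − 0.536 = 30.837 Mbps.

30.8 Mbps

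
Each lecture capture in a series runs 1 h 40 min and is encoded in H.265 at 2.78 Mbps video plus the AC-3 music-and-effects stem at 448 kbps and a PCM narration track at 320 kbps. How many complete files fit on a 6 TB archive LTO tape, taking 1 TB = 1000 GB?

2254

1 h 40 min = 100 min = 6000 s
Audio total: 448 + 320 = 768 kbps = 0.768 Mbps.
Total bitrate: 3.548 Mbps.
Per item: 3.548 Mbps × 6000 s = 21,288 Mb = 2,661 MB.
Capacity: 6 TB = 48,000,000 Mb; 2254.79 items → 2254 complete.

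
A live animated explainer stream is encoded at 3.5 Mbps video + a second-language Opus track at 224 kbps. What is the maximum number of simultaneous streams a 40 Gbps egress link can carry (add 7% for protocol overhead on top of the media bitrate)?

10038

Audio: 224 kbps = 0.224 Mbps.
Per-viewer media rate: 3.724 Mbps.
On the wire with 7% overhead: 3.985 Mbps.
40 Gbps = 40,000 Mbps; 40,000 / 3.985 = 10038.45 → 10038 viewers.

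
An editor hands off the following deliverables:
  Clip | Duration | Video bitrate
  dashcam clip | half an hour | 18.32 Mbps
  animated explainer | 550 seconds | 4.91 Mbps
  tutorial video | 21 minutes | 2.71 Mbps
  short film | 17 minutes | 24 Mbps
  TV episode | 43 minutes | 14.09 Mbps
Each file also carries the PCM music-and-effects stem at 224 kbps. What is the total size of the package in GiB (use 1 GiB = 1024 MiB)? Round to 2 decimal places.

Audio: 224 kbps = 0.224 Mbps.
dashcam clip: 18.544 Mbps × 1800 s = 33379.2 Mb
animated explainer: 5.134 Mbps × 550 s = 2823.7 Mb
tutorial video: 2.934 Mbps × 1260 s = 3696.8 Mb
short film: 24.224 Mbps × 1020 s = 24708.5 Mb
TV episode: 14.314 Mbps × 2580 s = 36930.1 Mb
Total: 101538.3 Mb = 12692.3 MB.
= 11.82 GiB.

11.82 GiB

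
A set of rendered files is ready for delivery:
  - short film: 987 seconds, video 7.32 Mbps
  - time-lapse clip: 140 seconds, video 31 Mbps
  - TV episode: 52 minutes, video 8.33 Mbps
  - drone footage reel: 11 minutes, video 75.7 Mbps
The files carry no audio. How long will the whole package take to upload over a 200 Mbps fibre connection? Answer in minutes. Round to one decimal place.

7.3 minutes

short film: 7.320 Mbps × 987 s = 7224.8 Mb
time-lapse clip: 31.000 Mbps × 140 s = 4340.0 Mb
TV episode: 8.330 Mbps × 3120 s = 25989.6 Mb
drone footage reel: 75.700 Mbps × 660 s = 49962.0 Mb
Total: 87516.4 Mb = 10939.6 MB.
At 200 Mbps: 87516.4 / 200 = 438 s ≈ 7.29 minutes.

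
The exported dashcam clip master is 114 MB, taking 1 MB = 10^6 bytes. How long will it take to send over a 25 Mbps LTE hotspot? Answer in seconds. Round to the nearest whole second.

File: 114 MB = 912.0 Mb.
At 25 Mbps: 912.0 / 25 = 36.5 s ≈ 36.5 seconds.

36 seconds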